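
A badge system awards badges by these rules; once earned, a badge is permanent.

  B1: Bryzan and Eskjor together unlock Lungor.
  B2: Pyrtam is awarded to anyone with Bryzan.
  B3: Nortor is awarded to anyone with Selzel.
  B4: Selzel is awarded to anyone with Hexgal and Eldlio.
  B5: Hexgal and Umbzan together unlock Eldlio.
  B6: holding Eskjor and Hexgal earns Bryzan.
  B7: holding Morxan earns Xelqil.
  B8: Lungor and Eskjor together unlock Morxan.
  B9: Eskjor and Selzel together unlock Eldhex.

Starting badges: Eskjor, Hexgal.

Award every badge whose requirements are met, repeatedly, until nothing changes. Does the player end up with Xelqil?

Yes

With Eskjor and Hexgal, Bryzan is earned (B6).
With Bryzan and Eskjor, Lungor is earned (B1).
With Lungor and Eskjor, Morxan is earned (B8).
With Morxan, Xelqil is earned (B7).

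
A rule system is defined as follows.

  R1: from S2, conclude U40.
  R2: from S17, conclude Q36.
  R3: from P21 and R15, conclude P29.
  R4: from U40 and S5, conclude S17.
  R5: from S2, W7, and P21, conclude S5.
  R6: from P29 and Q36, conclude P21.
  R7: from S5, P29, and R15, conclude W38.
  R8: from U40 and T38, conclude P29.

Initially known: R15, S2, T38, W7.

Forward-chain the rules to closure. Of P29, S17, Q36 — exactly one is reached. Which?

From S2, R1 gives U40.
U40 and T38 hold, so P29 follows (R8).
Q36 would need S17 (R2), but S17 is never established. S17 would need U40 and S5 (R4), but S5 is never established.

P29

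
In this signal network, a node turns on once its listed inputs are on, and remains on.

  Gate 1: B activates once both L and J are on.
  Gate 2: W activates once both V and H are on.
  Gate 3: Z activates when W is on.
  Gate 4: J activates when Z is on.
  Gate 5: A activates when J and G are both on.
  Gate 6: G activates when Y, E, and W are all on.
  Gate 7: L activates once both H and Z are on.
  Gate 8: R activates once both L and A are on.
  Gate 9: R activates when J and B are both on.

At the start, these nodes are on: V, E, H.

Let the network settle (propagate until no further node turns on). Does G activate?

No

G would need Y, E, and W (Gate 6), but Y never turns on.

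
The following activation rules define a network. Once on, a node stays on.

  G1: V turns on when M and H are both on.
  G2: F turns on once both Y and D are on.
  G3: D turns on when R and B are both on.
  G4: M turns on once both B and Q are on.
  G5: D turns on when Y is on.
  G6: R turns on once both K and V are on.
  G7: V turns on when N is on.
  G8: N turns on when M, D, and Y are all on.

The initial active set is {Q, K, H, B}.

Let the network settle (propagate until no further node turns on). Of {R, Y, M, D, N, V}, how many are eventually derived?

4

G4: B and Q on → M on.
M and H are on, so V turns on (G1).
G6: K and V on → R on.
G3: R and B on → D on.
R: reached.
No rule produces Y, and it is not given.
M: reached.
D: reached.
N would need M, D, and Y (G8), but Y never turns on.
V: reached.
Reached: R, M, D, and V — 4 of the 6.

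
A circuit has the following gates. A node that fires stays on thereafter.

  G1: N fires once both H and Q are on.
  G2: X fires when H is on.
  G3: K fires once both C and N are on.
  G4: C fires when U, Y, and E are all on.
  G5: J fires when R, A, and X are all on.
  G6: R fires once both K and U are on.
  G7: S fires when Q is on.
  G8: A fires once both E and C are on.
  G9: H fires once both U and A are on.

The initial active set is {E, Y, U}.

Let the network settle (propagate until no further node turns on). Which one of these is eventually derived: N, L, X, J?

X

U, Y, and E are on, so C fires (G4).
E and C are on, so A fires (G8).
U and A are on, so H fires (G9).
G2: H on → X on.
No rule produces L, and it is not given. N would need H and Q (G1), but Q never turns on. J would need R, A, and X (G5), but R never turns on.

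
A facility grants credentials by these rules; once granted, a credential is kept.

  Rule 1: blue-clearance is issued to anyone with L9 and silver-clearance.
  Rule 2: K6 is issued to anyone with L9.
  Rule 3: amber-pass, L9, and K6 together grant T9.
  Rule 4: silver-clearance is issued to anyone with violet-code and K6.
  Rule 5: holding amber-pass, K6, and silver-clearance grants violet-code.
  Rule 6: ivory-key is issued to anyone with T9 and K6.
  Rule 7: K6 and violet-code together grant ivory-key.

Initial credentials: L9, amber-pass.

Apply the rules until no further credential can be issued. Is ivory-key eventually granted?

Holding L9 grants K6 (Rule 2).
Holding amber-pass, L9, and K6 grants T9 (Rule 3).
Holding T9 and K6 grants ivory-key (Rule 6).

Yes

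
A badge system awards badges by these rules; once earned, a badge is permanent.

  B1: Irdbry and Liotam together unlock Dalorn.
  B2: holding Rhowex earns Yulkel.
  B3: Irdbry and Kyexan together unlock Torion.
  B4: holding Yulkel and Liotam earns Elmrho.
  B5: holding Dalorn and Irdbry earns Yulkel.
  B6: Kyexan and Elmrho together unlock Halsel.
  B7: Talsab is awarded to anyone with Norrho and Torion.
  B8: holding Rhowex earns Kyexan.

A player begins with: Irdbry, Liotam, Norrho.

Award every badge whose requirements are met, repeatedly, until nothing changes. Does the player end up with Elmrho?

With Irdbry and Liotam, Dalorn is earned (B1).
With Dalorn and Irdbry, Yulkel is earned (B5).
With Yulkel and Liotam, Elmrho is earned (B4).

Yes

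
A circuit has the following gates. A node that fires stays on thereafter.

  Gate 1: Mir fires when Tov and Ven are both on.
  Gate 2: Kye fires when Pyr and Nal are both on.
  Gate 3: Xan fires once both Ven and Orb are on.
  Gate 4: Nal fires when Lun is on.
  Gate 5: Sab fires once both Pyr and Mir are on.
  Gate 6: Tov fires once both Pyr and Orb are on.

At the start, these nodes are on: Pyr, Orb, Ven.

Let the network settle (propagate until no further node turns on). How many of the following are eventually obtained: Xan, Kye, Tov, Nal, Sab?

3

Gate 3: Ven and Orb on → Xan on.
Gate 6: Pyr and Orb on → Tov on.
Gate 1: Tov and Ven on → Mir on.
Gate 5: Pyr and Mir on → Sab on.
Xan: reached.
Kye would need Pyr and Nal (Gate 2), but Nal never turns on.
Tov: reached.
Nal would need Lun (Gate 4), but Lun never turns on.
Sab: reached.
Reached: Xan, Tov, and Sab — 3 of the 5.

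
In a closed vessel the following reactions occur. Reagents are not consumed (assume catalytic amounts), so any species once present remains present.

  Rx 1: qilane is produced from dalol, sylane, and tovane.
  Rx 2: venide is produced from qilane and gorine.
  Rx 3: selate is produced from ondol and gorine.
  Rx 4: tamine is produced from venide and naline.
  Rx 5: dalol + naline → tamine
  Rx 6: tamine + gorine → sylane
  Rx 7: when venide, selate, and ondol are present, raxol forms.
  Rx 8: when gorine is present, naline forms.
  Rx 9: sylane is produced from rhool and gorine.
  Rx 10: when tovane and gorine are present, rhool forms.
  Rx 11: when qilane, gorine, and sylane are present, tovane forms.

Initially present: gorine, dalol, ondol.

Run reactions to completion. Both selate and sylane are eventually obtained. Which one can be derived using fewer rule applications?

selate

selate: ondol and gorine present → selate forms (Rx 3). [1 rule application]
sylane: gorine present → naline forms (Rx 8). dalol and naline present → tamine forms (Rx 5). tamine and gorine present → sylane forms (Rx 6). [3 rule applications]
selate needs fewer.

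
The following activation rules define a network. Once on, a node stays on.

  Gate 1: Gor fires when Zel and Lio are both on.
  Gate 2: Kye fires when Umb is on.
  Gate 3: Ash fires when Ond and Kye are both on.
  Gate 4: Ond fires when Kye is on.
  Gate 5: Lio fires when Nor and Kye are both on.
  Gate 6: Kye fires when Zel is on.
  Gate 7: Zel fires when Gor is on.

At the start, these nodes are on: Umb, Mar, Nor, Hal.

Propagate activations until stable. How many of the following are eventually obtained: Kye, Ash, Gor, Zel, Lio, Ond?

4

Gate 2: Umb on → Kye on.
Gate 4: Kye on → Ond on.
Gate 5: Nor and Kye on → Lio on.
Gate 3: Ond and Kye on → Ash on.
Kye: reached.
Ash: reached.
Gor would need Zel and Lio (Gate 1), but Zel never turns on.
Zel would need Gor (Gate 7), but Gor never turns on.
Lio: reached.
Ond: reached.
Reached: Kye, Ash, Lio, and Ond — 4 of the 6.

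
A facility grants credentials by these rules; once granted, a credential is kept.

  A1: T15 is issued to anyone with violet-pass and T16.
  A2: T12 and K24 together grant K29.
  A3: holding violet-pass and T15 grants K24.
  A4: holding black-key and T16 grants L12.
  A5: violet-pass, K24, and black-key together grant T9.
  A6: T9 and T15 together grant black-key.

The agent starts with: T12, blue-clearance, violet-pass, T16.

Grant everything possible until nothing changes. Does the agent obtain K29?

Holding violet-pass and T16 grants T15 (A1).
Holding violet-pass and T15 grants K24 (A3).
Holding T12 and K24 grants K29 (A2).

Yes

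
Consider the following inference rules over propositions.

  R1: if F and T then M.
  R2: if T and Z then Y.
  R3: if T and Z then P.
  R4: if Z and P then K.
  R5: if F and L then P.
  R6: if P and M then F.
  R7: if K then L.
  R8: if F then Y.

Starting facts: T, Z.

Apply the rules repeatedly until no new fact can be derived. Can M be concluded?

No

M would need F and T (R1), but F is never established.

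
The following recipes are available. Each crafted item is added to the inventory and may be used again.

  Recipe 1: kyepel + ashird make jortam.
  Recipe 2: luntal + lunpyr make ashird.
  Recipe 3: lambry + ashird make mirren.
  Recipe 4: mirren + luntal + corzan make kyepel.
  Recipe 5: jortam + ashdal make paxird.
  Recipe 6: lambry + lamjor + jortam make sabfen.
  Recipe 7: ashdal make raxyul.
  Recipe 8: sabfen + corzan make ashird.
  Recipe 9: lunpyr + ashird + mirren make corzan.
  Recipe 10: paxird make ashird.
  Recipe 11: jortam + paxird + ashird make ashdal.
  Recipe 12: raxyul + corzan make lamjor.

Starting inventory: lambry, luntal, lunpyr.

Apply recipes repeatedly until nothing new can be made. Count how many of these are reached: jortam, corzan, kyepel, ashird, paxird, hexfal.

4

Using Recipe 2, luntal and lunpyr make ashird.
lambry + ashird → mirren (Recipe 3).
Using Recipe 9, lunpyr, ashird, and mirren make corzan.
Using Recipe 4, mirren, luntal, and corzan make kyepel.
Using Recipe 1, kyepel and ashird make jortam.
jortam: reached.
corzan: reached.
kyepel: reached.
ashird: reached.
paxird would need jortam and ashdal (Recipe 5), but ashdal is never obtained.
No rule produces hexfal, and it is not given.
Reached: jortam, corzan, kyepel, and ashird — 4 of the 6.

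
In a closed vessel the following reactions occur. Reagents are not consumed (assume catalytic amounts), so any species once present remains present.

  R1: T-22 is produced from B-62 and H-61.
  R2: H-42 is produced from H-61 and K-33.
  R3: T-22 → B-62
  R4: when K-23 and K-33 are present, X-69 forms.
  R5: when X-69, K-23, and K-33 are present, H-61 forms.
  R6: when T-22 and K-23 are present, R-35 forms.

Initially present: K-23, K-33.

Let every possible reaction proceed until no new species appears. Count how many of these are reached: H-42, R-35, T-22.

1

K-23 and K-33 present → X-69 forms (R4).
X-69, K-23, and K-33 present → H-61 forms (R5).
H-61 and K-33 present → H-42 forms (R2).
H-42: reached.
R-35 would need T-22 and K-23 (R6), but T-22 never forms.
T-22 would need B-62 and H-61 (R1), but B-62 never forms.
Reached: H-42 — 1 of the 3.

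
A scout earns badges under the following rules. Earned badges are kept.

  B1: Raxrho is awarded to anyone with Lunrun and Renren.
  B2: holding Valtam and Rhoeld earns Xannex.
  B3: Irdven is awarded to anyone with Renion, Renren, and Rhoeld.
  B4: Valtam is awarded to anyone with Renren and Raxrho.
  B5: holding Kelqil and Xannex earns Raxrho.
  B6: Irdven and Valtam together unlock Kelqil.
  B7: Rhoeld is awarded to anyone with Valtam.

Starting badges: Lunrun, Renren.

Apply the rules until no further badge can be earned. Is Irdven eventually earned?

No

Irdven would need Renion, Renren, and Rhoeld (B3), but Renion is never earned.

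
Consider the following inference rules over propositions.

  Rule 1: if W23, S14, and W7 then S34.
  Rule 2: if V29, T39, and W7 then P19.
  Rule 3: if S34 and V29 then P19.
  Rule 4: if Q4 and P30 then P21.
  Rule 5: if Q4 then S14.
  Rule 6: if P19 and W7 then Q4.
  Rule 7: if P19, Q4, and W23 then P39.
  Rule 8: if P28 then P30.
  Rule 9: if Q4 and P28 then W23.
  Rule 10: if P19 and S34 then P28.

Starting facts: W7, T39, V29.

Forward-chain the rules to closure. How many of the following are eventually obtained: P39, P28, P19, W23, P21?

1

From V29, T39, and W7, Rule 2 gives P19.
P39 would need P19, Q4, and W23 (Rule 7), but W23 is never established.
P28 would need P19 and S34 (Rule 10), but S34 is never established.
P19: reached.
W23 would need Q4 and P28 (Rule 9), but P28 is never established.
P21 would need Q4 and P30 (Rule 4), but P30 is never established.
Reached: P19 — 1 of the 5.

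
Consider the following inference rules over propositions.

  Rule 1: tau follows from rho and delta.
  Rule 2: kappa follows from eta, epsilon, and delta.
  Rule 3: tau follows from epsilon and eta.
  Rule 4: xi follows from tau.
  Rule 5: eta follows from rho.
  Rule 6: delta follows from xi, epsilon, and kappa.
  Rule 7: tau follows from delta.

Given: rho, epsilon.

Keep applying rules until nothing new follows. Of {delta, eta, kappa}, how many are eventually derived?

1

rho holds, so eta follows (Rule 5).
delta would need xi, epsilon, and kappa (Rule 6), but kappa is never established.
eta: reached.
kappa would need eta, epsilon, and delta (Rule 2), but delta is never established.
Reached: eta — 1 of the 3.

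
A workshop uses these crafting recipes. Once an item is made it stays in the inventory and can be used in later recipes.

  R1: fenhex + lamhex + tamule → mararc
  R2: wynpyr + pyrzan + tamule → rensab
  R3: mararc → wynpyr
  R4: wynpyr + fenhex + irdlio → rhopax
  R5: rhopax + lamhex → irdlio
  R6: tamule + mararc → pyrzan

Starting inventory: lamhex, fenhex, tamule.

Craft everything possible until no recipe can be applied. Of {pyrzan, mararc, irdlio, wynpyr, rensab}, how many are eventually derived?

fenhex + lamhex + tamule → mararc (R1).
mararc → wynpyr (R3).
Using R6, tamule and mararc make pyrzan.
Using R2, wynpyr, pyrzan, and tamule make rensab.
pyrzan: reached.
mararc: reached.
irdlio would need rhopax and lamhex (R5), but rhopax is never obtained.
wynpyr: reached.
rensab: reached.
Reached: pyrzan, mararc, wynpyr, and rensab — 4 of the 5.

4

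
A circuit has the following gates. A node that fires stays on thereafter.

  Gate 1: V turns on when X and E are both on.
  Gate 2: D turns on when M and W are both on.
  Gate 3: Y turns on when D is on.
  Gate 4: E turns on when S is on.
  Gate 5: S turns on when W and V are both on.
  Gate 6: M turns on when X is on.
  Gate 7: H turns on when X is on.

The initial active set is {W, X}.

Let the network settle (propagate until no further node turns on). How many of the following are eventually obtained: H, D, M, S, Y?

4

Gate 7: X on → H on.
Gate 6: X on → M on.
Gate 2: M and W on → D on.
Gate 3: D on → Y on.
H: reached.
D: reached.
M: reached.
S would need W and V (Gate 5), but V never turns on.
Y: reached.
Reached: H, D, M, and Y — 4 of the 5.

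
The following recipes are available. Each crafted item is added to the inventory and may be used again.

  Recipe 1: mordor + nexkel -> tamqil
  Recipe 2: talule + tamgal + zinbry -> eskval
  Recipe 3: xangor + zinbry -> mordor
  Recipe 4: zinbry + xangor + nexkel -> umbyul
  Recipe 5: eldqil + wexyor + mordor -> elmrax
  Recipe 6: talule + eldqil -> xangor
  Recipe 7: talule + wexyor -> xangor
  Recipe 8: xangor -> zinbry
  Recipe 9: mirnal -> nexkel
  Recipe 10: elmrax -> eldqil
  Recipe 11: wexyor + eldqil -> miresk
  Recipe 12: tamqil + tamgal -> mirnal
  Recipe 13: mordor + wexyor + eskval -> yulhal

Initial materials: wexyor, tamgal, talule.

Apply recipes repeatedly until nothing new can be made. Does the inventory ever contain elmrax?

No

elmrax would need eldqil, wexyor, and mordor (Recipe 5), but eldqil is never obtained.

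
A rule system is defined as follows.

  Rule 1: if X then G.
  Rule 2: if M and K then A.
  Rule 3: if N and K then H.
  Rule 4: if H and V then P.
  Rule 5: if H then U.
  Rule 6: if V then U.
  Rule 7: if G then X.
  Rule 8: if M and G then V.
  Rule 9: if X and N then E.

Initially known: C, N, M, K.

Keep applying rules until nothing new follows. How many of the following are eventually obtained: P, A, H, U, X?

M and K hold, so A follows (Rule 2).
N and K hold, so H follows (Rule 3).
H holds, so U follows (Rule 5).
P would need H and V (Rule 4), but V is never established.
A: reached.
H: reached.
U: reached.
X would need G (Rule 7), but G is never established.
Reached: A, H, and U — 3 of the 5.

3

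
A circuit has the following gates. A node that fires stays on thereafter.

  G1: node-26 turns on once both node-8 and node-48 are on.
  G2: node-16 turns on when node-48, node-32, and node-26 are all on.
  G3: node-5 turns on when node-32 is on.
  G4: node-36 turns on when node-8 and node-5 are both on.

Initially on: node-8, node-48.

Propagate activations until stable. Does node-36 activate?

No

node-36 would need node-8 and node-5 (G4), but node-5 never turns on.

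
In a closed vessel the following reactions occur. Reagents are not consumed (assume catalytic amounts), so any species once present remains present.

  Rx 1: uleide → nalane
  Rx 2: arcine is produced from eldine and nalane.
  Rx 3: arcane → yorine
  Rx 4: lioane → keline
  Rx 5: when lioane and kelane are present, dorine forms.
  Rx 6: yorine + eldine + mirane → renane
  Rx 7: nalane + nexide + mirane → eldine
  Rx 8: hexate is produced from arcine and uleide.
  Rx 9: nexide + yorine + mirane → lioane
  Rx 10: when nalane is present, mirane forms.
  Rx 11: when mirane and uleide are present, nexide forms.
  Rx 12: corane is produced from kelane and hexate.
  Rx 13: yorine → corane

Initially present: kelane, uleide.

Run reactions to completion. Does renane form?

renane would need yorine, eldine, and mirane (Rx 6), but yorine never forms.

No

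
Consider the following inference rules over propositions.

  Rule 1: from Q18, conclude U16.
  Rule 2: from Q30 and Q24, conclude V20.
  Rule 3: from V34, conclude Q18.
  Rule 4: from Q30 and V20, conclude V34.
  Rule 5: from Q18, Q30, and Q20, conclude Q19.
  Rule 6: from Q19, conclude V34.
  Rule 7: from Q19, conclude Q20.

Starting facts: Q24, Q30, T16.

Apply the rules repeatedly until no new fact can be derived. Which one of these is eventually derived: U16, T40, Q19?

U16

From Q30 and Q24, Rule 2 gives V20.
Q30 and V20 hold, so V34 follows (Rule 4).
From V34, Rule 3 gives Q18.
Q18 holds, so U16 follows (Rule 1).
No rule produces T40, and it is not given. Q19 would need Q18, Q30, and Q20 (Rule 5), but Q20 is never established.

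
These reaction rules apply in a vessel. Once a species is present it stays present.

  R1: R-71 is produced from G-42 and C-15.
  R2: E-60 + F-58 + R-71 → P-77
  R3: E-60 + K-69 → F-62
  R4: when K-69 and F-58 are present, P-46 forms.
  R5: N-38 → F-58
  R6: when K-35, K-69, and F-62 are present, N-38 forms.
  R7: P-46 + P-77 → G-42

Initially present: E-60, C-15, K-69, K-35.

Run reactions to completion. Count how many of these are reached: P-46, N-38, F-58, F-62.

4

E-60 and K-69 present → F-62 forms (R3).
K-35, K-69, and F-62 present → N-38 forms (R6).
N-38 present → F-58 forms (R5).
K-69 and F-58 present → P-46 forms (R4).
P-46: reached.
N-38: reached.
F-58: reached.
F-62: reached.
All 4 are reached.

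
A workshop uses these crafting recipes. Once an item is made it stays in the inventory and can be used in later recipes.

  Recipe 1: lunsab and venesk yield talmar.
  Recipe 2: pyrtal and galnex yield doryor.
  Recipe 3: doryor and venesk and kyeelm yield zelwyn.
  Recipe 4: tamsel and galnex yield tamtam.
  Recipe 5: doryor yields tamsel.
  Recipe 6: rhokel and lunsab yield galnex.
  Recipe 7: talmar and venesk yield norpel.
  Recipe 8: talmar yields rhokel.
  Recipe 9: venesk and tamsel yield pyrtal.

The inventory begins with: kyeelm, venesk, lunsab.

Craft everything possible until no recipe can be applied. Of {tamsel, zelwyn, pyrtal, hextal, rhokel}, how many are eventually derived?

1

lunsab and venesk → talmar (Recipe 1).
talmar → rhokel (Recipe 8).
tamsel would need doryor (Recipe 5), but doryor is never obtained.
zelwyn would need doryor, venesk, and kyeelm (Recipe 3), but doryor is never obtained.
pyrtal would need venesk and tamsel (Recipe 9), but tamsel is never obtained.
No rule produces hextal, and it is not given.
rhokel: reached.
Reached: rhokel — 1 of the 5.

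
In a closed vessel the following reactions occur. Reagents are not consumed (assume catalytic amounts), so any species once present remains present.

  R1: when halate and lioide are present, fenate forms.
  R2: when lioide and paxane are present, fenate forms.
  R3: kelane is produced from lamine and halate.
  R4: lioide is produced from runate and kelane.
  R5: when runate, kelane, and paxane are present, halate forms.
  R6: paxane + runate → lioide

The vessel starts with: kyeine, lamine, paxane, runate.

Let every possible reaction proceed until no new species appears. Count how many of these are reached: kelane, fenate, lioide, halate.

paxane and runate present → lioide forms (R6).
lioide and paxane present → fenate forms (R2).
kelane would need lamine and halate (R3), but halate never forms.
fenate: reached.
lioide: reached.
halate would need runate, kelane, and paxane (R5), but kelane never forms.
Reached: fenate and lioide — 2 of the 4.

2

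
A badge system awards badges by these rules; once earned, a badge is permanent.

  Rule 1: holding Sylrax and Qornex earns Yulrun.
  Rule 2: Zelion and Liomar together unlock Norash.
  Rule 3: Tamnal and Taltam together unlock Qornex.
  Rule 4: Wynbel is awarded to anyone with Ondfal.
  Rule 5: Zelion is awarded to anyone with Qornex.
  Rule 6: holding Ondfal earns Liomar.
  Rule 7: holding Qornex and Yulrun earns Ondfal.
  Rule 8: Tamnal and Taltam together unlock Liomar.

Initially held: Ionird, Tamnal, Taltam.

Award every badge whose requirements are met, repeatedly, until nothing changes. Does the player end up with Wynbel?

No

Wynbel would need Ondfal (Rule 4), but Ondfal is never earned.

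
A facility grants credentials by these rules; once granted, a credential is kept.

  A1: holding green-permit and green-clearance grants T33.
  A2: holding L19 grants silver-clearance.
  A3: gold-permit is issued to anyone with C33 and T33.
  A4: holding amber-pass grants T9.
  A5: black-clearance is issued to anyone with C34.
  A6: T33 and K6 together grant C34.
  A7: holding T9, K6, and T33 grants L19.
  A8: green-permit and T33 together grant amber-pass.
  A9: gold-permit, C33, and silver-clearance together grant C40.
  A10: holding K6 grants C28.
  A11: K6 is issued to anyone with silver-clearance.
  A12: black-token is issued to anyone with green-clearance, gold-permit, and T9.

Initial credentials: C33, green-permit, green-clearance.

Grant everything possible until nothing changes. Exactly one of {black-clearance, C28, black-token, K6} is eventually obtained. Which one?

black-token

Holding green-permit and green-clearance grants T33 (A1).
Holding C33 and T33 grants gold-permit (A3).
Holding green-permit and T33 grants amber-pass (A8).
Holding amber-pass grants T9 (A4).
Holding green-clearance, gold-permit, and T9 grants black-token (A12).
black-clearance would need C34 (A5), but C34 is never granted. C28 would need K6 (A10), but K6 is never granted. K6 would need silver-clearance (A11), but silver-clearance is never granted.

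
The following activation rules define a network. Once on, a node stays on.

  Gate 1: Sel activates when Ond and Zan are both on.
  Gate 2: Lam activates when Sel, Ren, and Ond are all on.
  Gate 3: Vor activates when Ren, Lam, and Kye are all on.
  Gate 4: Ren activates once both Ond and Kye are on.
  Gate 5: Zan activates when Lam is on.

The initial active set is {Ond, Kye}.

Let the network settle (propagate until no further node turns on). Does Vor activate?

Vor would need Ren, Lam, and Kye (Gate 3), but Lam never turns on.

No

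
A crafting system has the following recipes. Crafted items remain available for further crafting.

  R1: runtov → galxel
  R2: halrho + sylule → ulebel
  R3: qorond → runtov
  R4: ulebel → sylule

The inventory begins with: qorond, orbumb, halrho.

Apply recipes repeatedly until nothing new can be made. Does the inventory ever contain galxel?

qorond → runtov (R3).
Using R1, runtov makes galxel.

Yes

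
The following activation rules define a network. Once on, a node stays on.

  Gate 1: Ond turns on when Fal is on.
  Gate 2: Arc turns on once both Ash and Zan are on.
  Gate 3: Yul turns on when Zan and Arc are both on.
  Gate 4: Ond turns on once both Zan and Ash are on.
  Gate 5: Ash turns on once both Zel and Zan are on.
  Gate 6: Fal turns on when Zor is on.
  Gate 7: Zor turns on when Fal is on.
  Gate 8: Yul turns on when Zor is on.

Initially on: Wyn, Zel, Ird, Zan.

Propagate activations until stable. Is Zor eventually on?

Zor would need Fal (Gate 7), but Fal never turns on.

No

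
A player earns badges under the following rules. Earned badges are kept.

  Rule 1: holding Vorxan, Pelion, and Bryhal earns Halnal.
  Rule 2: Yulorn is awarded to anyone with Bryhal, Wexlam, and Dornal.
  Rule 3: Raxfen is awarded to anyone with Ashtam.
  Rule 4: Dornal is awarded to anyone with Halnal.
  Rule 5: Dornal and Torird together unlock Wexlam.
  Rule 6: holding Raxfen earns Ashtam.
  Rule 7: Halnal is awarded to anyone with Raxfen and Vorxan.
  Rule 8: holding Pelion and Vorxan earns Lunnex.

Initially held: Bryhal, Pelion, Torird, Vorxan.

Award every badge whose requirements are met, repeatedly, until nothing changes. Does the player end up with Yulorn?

With Vorxan, Pelion, and Bryhal, Halnal is earned (Rule 1).
With Halnal, Dornal is earned (Rule 4).
With Dornal and Torird, Wexlam is earned (Rule 5).
With Bryhal, Wexlam, and Dornal, Yulorn is earned (Rule 2).

Yes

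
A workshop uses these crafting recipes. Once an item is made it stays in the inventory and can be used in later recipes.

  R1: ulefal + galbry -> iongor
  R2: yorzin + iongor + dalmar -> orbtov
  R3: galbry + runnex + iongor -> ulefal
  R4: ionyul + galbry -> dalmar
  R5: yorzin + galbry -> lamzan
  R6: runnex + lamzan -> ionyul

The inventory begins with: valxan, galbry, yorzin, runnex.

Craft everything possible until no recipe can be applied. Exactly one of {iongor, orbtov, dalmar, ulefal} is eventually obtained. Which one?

dalmar

yorzin + galbry -> lamzan (R5).
runnex + lamzan -> ionyul (R6).
ionyul + galbry -> dalmar (R4).
ulefal would need galbry, runnex, and iongor (R3), but iongor is never obtained. orbtov would need yorzin, iongor, and dalmar (R2), but iongor is never obtained. iongor would need ulefal and galbry (R1), but ulefal is never obtained.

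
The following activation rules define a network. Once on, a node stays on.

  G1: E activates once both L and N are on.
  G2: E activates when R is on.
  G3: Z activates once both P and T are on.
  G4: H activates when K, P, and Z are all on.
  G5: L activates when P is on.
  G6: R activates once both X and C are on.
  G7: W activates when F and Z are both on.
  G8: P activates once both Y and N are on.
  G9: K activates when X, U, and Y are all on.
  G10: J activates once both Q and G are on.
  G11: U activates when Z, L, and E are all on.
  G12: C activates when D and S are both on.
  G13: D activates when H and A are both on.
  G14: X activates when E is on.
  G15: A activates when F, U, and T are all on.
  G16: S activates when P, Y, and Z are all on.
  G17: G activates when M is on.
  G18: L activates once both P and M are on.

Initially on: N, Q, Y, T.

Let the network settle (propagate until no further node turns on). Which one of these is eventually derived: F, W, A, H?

H

Y and N are on, so P activates (G8).
G3: P and T on → Z on.
P is on, so L activates (G5).
L and N are on, so E activates (G1).
G11: Z, L, and E on → U on.
E is on, so X activates (G14).
X, U, and Y are on, so K activates (G9).
G4: K, P, and Z on → H on.
A would need F, U, and T (G15), but F never turns on. No rule produces F, and it is not given. W would need F and Z (G7), but F never turns on.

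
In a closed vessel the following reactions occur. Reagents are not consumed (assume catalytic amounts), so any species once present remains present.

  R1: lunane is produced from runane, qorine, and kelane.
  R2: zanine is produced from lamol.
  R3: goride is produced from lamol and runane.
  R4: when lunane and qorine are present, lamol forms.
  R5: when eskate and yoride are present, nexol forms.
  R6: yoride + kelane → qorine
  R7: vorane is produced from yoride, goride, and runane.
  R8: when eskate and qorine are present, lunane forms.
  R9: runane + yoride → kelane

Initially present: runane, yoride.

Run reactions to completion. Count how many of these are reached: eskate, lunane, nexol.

runane and yoride present → kelane forms (R9).
yoride and kelane present → qorine forms (R6).
runane, qorine, and kelane present → lunane forms (R1).
No rule produces eskate, and it is not given.
lunane: reached.
nexol would need eskate and yoride (R5), but eskate never forms.
Reached: lunane — 1 of the 3.

1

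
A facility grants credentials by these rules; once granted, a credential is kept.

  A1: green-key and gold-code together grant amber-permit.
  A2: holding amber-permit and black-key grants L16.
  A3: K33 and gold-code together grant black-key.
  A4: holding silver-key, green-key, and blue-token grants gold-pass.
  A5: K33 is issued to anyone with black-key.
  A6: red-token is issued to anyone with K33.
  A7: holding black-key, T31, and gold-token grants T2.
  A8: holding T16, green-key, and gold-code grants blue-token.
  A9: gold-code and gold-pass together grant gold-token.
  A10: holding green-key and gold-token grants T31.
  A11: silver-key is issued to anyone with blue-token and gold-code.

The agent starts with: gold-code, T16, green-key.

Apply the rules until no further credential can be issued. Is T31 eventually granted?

Yes

Holding T16, green-key, and gold-code grants blue-token (A8).
Holding blue-token and gold-code grants silver-key (A11).
Holding silver-key, green-key, and blue-token grants gold-pass (A4).
Holding gold-code and gold-pass grants gold-token (A9).
Holding green-key and gold-token grants T31 (A10).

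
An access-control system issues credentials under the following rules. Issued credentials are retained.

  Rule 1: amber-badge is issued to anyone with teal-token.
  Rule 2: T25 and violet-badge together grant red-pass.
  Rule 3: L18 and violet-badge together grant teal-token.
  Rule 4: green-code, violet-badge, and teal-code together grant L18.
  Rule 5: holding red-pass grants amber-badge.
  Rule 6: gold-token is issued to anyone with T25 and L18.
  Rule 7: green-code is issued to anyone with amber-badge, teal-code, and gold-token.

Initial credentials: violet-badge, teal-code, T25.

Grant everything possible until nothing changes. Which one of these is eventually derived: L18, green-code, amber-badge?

Holding T25 and violet-badge grants red-pass (Rule 2).
Holding red-pass grants amber-badge (Rule 5).
green-code would need amber-badge, teal-code, and gold-token (Rule 7), but gold-token is never granted. L18 would need green-code, violet-badge, and teal-code (Rule 4), but green-code is never granted.

amber-badge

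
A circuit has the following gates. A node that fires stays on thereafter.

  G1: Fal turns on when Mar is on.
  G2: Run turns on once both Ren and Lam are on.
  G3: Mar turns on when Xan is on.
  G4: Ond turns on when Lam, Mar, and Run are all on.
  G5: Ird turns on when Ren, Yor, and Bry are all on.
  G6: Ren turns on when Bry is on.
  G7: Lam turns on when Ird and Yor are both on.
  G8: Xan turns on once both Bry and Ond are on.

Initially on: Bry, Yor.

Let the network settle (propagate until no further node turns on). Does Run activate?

Bry is on, so Ren turns on (G6).
Ren, Yor, and Bry are on, so Ird turns on (G5).
Ird and Yor are on, so Lam turns on (G7).
G2: Ren and Lam on → Run on.

Yes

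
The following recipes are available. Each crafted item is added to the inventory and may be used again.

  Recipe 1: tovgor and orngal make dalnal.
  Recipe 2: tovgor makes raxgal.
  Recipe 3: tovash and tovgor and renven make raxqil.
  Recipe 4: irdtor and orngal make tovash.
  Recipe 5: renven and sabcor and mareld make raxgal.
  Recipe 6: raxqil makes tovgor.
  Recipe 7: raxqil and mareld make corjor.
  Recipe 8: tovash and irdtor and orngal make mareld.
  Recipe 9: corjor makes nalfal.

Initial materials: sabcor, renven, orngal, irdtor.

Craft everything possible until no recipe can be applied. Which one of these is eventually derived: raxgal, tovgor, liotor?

irdtor and orngal → tovash (Recipe 4).
tovash and irdtor and orngal → mareld (Recipe 8).
renven and sabcor and mareld → raxgal (Recipe 5).
No rule produces liotor, and it is not given. tovgor would need raxqil (Recipe 6), but raxqil is never obtained.

raxgal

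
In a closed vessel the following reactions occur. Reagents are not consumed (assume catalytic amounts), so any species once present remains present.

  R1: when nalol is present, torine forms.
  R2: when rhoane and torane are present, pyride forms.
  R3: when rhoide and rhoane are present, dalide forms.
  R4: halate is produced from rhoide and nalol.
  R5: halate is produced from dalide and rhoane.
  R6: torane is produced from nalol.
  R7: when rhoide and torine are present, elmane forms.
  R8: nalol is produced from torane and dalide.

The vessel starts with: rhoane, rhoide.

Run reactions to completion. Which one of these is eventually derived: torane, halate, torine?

rhoide and rhoane present → dalide forms (R3).
dalide and rhoane present → halate forms (R5).
torane would need nalol (R6), but nalol never forms. torine would need nalol (R1), but nalol never forms.

halate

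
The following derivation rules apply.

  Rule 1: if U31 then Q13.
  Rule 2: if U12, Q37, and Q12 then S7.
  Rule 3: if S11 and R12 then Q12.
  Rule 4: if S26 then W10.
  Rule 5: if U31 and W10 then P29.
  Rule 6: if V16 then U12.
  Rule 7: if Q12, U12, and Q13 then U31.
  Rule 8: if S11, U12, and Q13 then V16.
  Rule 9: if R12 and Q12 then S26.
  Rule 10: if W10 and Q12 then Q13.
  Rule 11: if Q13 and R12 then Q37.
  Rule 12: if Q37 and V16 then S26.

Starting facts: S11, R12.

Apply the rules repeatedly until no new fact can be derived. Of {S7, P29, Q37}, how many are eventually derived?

S11 and R12 hold, so Q12 follows (Rule 3).
From R12 and Q12, Rule 9 gives S26.
From S26, Rule 4 gives W10.
From W10 and Q12, Rule 10 gives Q13.
From Q13 and R12, Rule 11 gives Q37.
S7 would need U12, Q37, and Q12 (Rule 2), but U12 is never established.
P29 would need U31 and W10 (Rule 5), but U31 is never established.
Q37: reached.
Reached: Q37 — 1 of the 3.

1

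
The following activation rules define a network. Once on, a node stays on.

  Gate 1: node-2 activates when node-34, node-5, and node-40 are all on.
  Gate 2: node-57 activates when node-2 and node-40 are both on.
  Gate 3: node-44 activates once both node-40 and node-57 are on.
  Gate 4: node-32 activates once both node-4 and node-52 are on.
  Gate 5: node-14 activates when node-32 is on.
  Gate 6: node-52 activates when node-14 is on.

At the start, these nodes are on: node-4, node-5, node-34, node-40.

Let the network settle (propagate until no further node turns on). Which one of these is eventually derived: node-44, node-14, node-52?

node-44

node-34, node-5, and node-40 are on, so node-2 activates (Gate 1).
Gate 2: node-2 and node-40 on → node-57 on.
node-40 and node-57 are on, so node-44 activates (Gate 3).
node-14 would need node-32 (Gate 5), but node-32 never turns on. node-52 would need node-14 (Gate 6), but node-14 never turns on.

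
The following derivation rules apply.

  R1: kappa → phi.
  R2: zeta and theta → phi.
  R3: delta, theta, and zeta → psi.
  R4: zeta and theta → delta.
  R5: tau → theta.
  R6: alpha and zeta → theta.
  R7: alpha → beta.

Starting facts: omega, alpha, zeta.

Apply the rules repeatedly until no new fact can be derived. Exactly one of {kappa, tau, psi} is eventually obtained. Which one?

psi

From alpha and zeta, R6 gives theta.
zeta and theta hold, so delta follows (R4).
From delta, theta, and zeta, R3 gives psi.
No rule produces tau, and it is not given. No rule produces kappa, and it is not given.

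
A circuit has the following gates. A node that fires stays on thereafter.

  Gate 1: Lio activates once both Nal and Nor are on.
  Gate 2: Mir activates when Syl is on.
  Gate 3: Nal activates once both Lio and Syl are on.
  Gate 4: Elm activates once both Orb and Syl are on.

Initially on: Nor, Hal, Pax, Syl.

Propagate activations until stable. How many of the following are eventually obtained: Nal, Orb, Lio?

0

Nal would need Lio and Syl (Gate 3), but Lio never turns on.
No rule produces Orb, and it is not given.
Lio would need Nal and Nor (Gate 1), but Nal never turns on.
None of the 3 are reached.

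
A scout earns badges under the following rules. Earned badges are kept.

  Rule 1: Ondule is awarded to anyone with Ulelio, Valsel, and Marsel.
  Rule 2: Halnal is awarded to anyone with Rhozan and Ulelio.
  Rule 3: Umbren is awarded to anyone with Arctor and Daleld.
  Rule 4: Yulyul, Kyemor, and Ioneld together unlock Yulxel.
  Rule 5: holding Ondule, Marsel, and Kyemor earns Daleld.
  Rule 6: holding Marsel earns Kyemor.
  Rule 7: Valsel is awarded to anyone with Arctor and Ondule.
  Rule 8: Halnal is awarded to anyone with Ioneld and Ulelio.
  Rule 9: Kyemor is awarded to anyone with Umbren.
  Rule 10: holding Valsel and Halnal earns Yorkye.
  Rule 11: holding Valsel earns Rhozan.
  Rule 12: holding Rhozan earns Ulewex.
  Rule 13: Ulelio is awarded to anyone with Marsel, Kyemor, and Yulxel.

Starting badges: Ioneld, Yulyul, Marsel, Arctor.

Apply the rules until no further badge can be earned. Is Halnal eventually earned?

With Marsel, Kyemor is earned (Rule 6).
With Yulyul, Kyemor, and Ioneld, Yulxel is earned (Rule 4).
With Marsel, Kyemor, and Yulxel, Ulelio is earned (Rule 13).
With Ioneld and Ulelio, Halnal is earned (Rule 8).

Yes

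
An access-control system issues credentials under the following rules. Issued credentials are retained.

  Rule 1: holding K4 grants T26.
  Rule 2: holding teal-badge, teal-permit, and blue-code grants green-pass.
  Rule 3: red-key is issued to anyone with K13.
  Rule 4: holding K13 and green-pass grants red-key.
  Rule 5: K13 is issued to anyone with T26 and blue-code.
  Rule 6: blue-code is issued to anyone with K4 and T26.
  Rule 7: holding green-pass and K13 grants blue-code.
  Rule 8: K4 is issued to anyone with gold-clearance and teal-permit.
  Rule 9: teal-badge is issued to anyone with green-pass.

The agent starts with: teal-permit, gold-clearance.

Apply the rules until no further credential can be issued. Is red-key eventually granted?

Holding gold-clearance and teal-permit grants K4 (Rule 8).
Holding K4 grants T26 (Rule 1).
Holding K4 and T26 grants blue-code (Rule 6).
Holding T26 and blue-code grants K13 (Rule 5).
Holding K13 grants red-key (Rule 3).

Yes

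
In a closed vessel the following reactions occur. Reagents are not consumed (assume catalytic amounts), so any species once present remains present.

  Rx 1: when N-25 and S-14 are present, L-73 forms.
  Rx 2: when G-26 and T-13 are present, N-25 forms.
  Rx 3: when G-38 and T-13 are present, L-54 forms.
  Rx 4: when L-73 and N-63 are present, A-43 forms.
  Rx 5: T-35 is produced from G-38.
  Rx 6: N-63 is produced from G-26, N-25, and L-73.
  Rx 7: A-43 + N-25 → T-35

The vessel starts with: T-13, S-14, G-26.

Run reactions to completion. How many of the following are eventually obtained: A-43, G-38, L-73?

G-26 and T-13 present → N-25 forms (Rx 2).
N-25 and S-14 present → L-73 forms (Rx 1).
G-26, N-25, and L-73 present → N-63 forms (Rx 6).
L-73 and N-63 present → A-43 forms (Rx 4).
A-43: reached.
No rule produces G-38, and it is not given.
L-73: reached.
Reached: A-43 and L-73 — 2 of the 3.

2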